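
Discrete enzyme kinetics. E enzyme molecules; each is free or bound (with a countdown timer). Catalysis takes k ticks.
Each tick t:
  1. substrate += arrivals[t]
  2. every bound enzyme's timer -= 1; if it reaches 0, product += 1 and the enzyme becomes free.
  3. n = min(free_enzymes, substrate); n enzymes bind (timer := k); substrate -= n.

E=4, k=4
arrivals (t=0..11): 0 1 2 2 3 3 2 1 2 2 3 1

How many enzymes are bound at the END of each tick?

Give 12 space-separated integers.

Answer: 0 1 3 4 4 4 4 4 4 4 4 4

Derivation:
t=0: arr=0 -> substrate=0 bound=0 product=0
t=1: arr=1 -> substrate=0 bound=1 product=0
t=2: arr=2 -> substrate=0 bound=3 product=0
t=3: arr=2 -> substrate=1 bound=4 product=0
t=4: arr=3 -> substrate=4 bound=4 product=0
t=5: arr=3 -> substrate=6 bound=4 product=1
t=6: arr=2 -> substrate=6 bound=4 product=3
t=7: arr=1 -> substrate=6 bound=4 product=4
t=8: arr=2 -> substrate=8 bound=4 product=4
t=9: arr=2 -> substrate=9 bound=4 product=5
t=10: arr=3 -> substrate=10 bound=4 product=7
t=11: arr=1 -> substrate=10 bound=4 product=8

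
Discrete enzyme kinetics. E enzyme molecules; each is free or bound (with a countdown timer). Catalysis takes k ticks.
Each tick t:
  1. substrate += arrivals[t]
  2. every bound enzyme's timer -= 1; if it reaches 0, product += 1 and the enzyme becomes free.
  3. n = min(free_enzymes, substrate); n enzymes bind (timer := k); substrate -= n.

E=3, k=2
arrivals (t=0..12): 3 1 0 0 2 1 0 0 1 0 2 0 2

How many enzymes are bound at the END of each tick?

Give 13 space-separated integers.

Answer: 3 3 1 1 2 3 1 0 1 1 2 2 2

Derivation:
t=0: arr=3 -> substrate=0 bound=3 product=0
t=1: arr=1 -> substrate=1 bound=3 product=0
t=2: arr=0 -> substrate=0 bound=1 product=3
t=3: arr=0 -> substrate=0 bound=1 product=3
t=4: arr=2 -> substrate=0 bound=2 product=4
t=5: arr=1 -> substrate=0 bound=3 product=4
t=6: arr=0 -> substrate=0 bound=1 product=6
t=7: arr=0 -> substrate=0 bound=0 product=7
t=8: arr=1 -> substrate=0 bound=1 product=7
t=9: arr=0 -> substrate=0 bound=1 product=7
t=10: arr=2 -> substrate=0 bound=2 product=8
t=11: arr=0 -> substrate=0 bound=2 product=8
t=12: arr=2 -> substrate=0 bound=2 product=10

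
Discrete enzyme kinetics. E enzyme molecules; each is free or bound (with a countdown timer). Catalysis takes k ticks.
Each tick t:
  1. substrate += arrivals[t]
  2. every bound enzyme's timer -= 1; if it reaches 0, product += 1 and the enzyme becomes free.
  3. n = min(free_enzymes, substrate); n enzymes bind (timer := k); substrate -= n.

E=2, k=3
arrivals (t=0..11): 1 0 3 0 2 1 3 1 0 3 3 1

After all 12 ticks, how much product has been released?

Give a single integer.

Answer: 6

Derivation:
t=0: arr=1 -> substrate=0 bound=1 product=0
t=1: arr=0 -> substrate=0 bound=1 product=0
t=2: arr=3 -> substrate=2 bound=2 product=0
t=3: arr=0 -> substrate=1 bound=2 product=1
t=4: arr=2 -> substrate=3 bound=2 product=1
t=5: arr=1 -> substrate=3 bound=2 product=2
t=6: arr=3 -> substrate=5 bound=2 product=3
t=7: arr=1 -> substrate=6 bound=2 product=3
t=8: arr=0 -> substrate=5 bound=2 product=4
t=9: arr=3 -> substrate=7 bound=2 product=5
t=10: arr=3 -> substrate=10 bound=2 product=5
t=11: arr=1 -> substrate=10 bound=2 product=6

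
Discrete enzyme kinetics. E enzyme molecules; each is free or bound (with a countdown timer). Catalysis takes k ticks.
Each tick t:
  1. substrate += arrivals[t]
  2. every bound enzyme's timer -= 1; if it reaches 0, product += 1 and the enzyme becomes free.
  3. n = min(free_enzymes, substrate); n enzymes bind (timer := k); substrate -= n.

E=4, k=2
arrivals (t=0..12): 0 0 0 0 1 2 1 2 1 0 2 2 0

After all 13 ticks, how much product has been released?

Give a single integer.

t=0: arr=0 -> substrate=0 bound=0 product=0
t=1: arr=0 -> substrate=0 bound=0 product=0
t=2: arr=0 -> substrate=0 bound=0 product=0
t=3: arr=0 -> substrate=0 bound=0 product=0
t=4: arr=1 -> substrate=0 bound=1 product=0
t=5: arr=2 -> substrate=0 bound=3 product=0
t=6: arr=1 -> substrate=0 bound=3 product=1
t=7: arr=2 -> substrate=0 bound=3 product=3
t=8: arr=1 -> substrate=0 bound=3 product=4
t=9: arr=0 -> substrate=0 bound=1 product=6
t=10: arr=2 -> substrate=0 bound=2 product=7
t=11: arr=2 -> substrate=0 bound=4 product=7
t=12: arr=0 -> substrate=0 bound=2 product=9

Answer: 9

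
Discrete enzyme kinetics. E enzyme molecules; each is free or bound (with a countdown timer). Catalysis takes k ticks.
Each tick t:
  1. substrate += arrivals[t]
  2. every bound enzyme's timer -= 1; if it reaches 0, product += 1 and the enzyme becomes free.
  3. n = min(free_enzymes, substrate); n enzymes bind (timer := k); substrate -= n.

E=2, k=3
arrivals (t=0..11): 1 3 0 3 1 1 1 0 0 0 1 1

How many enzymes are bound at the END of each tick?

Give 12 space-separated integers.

t=0: arr=1 -> substrate=0 bound=1 product=0
t=1: arr=3 -> substrate=2 bound=2 product=0
t=2: arr=0 -> substrate=2 bound=2 product=0
t=3: arr=3 -> substrate=4 bound=2 product=1
t=4: arr=1 -> substrate=4 bound=2 product=2
t=5: arr=1 -> substrate=5 bound=2 product=2
t=6: arr=1 -> substrate=5 bound=2 product=3
t=7: arr=0 -> substrate=4 bound=2 product=4
t=8: arr=0 -> substrate=4 bound=2 product=4
t=9: arr=0 -> substrate=3 bound=2 product=5
t=10: arr=1 -> substrate=3 bound=2 product=6
t=11: arr=1 -> substrate=4 bound=2 product=6

Answer: 1 2 2 2 2 2 2 2 2 2 2 2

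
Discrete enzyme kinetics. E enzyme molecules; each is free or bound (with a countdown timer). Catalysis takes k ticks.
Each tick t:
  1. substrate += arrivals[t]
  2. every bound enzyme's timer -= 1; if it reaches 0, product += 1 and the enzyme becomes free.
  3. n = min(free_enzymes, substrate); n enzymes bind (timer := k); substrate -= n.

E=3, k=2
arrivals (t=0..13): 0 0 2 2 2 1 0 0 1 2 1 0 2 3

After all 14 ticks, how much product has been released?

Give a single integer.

Answer: 11

Derivation:
t=0: arr=0 -> substrate=0 bound=0 product=0
t=1: arr=0 -> substrate=0 bound=0 product=0
t=2: arr=2 -> substrate=0 bound=2 product=0
t=3: arr=2 -> substrate=1 bound=3 product=0
t=4: arr=2 -> substrate=1 bound=3 product=2
t=5: arr=1 -> substrate=1 bound=3 product=3
t=6: arr=0 -> substrate=0 bound=2 product=5
t=7: arr=0 -> substrate=0 bound=1 product=6
t=8: arr=1 -> substrate=0 bound=1 product=7
t=9: arr=2 -> substrate=0 bound=3 product=7
t=10: arr=1 -> substrate=0 bound=3 product=8
t=11: arr=0 -> substrate=0 bound=1 product=10
t=12: arr=2 -> substrate=0 bound=2 product=11
t=13: arr=3 -> substrate=2 bound=3 product=11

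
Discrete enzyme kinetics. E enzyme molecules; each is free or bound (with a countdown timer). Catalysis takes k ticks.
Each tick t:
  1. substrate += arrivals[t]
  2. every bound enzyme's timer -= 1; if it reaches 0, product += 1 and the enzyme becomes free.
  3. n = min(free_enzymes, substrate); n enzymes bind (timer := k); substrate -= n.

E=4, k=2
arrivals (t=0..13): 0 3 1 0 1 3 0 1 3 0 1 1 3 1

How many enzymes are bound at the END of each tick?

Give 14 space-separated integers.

t=0: arr=0 -> substrate=0 bound=0 product=0
t=1: arr=3 -> substrate=0 bound=3 product=0
t=2: arr=1 -> substrate=0 bound=4 product=0
t=3: arr=0 -> substrate=0 bound=1 product=3
t=4: arr=1 -> substrate=0 bound=1 product=4
t=5: arr=3 -> substrate=0 bound=4 product=4
t=6: arr=0 -> substrate=0 bound=3 product=5
t=7: arr=1 -> substrate=0 bound=1 product=8
t=8: arr=3 -> substrate=0 bound=4 product=8
t=9: arr=0 -> substrate=0 bound=3 product=9
t=10: arr=1 -> substrate=0 bound=1 product=12
t=11: arr=1 -> substrate=0 bound=2 product=12
t=12: arr=3 -> substrate=0 bound=4 product=13
t=13: arr=1 -> substrate=0 bound=4 product=14

Answer: 0 3 4 1 1 4 3 1 4 3 1 2 4 4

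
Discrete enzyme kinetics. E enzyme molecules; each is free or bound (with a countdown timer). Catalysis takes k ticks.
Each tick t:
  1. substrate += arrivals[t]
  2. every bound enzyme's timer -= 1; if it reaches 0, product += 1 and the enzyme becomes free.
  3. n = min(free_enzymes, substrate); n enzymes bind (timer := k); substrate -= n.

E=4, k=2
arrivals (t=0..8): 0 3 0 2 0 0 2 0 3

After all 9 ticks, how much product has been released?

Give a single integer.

t=0: arr=0 -> substrate=0 bound=0 product=0
t=1: arr=3 -> substrate=0 bound=3 product=0
t=2: arr=0 -> substrate=0 bound=3 product=0
t=3: arr=2 -> substrate=0 bound=2 product=3
t=4: arr=0 -> substrate=0 bound=2 product=3
t=5: arr=0 -> substrate=0 bound=0 product=5
t=6: arr=2 -> substrate=0 bound=2 product=5
t=7: arr=0 -> substrate=0 bound=2 product=5
t=8: arr=3 -> substrate=0 bound=3 product=7

Answer: 7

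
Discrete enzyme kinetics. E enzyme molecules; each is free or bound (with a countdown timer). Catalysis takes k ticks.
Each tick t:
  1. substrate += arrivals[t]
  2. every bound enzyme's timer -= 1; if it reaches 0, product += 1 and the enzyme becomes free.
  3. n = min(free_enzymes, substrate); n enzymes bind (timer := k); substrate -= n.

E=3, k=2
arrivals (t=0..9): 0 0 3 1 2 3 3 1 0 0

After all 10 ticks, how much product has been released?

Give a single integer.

t=0: arr=0 -> substrate=0 bound=0 product=0
t=1: arr=0 -> substrate=0 bound=0 product=0
t=2: arr=3 -> substrate=0 bound=3 product=0
t=3: arr=1 -> substrate=1 bound=3 product=0
t=4: arr=2 -> substrate=0 bound=3 product=3
t=5: arr=3 -> substrate=3 bound=3 product=3
t=6: arr=3 -> substrate=3 bound=3 product=6
t=7: arr=1 -> substrate=4 bound=3 product=6
t=8: arr=0 -> substrate=1 bound=3 product=9
t=9: arr=0 -> substrate=1 bound=3 product=9

Answer: 9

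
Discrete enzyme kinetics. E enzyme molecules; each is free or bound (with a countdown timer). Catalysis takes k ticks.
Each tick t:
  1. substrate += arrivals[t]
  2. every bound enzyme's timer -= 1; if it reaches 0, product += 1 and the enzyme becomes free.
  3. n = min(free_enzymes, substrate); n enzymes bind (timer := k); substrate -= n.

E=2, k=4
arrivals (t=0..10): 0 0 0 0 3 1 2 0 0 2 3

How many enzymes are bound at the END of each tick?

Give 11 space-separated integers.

t=0: arr=0 -> substrate=0 bound=0 product=0
t=1: arr=0 -> substrate=0 bound=0 product=0
t=2: arr=0 -> substrate=0 bound=0 product=0
t=3: arr=0 -> substrate=0 bound=0 product=0
t=4: arr=3 -> substrate=1 bound=2 product=0
t=5: arr=1 -> substrate=2 bound=2 product=0
t=6: arr=2 -> substrate=4 bound=2 product=0
t=7: arr=0 -> substrate=4 bound=2 product=0
t=8: arr=0 -> substrate=2 bound=2 product=2
t=9: arr=2 -> substrate=4 bound=2 product=2
t=10: arr=3 -> substrate=7 bound=2 product=2

Answer: 0 0 0 0 2 2 2 2 2 2 2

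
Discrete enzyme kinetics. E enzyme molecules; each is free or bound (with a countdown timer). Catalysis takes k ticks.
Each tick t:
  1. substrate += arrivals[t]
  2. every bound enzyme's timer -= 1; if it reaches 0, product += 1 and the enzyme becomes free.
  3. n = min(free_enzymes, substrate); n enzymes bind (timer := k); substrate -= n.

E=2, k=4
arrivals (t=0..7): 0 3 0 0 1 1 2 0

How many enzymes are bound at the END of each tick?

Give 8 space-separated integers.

t=0: arr=0 -> substrate=0 bound=0 product=0
t=1: arr=3 -> substrate=1 bound=2 product=0
t=2: arr=0 -> substrate=1 bound=2 product=0
t=3: arr=0 -> substrate=1 bound=2 product=0
t=4: arr=1 -> substrate=2 bound=2 product=0
t=5: arr=1 -> substrate=1 bound=2 product=2
t=6: arr=2 -> substrate=3 bound=2 product=2
t=7: arr=0 -> substrate=3 bound=2 product=2

Answer: 0 2 2 2 2 2 2 2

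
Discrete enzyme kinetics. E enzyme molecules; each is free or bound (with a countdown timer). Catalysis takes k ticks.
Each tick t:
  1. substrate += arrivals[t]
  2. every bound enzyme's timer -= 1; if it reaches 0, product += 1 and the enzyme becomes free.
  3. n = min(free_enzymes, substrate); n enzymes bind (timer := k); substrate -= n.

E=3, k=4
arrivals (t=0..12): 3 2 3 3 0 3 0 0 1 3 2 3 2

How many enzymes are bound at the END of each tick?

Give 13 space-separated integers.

Answer: 3 3 3 3 3 3 3 3 3 3 3 3 3

Derivation:
t=0: arr=3 -> substrate=0 bound=3 product=0
t=1: arr=2 -> substrate=2 bound=3 product=0
t=2: arr=3 -> substrate=5 bound=3 product=0
t=3: arr=3 -> substrate=8 bound=3 product=0
t=4: arr=0 -> substrate=5 bound=3 product=3
t=5: arr=3 -> substrate=8 bound=3 product=3
t=6: arr=0 -> substrate=8 bound=3 product=3
t=7: arr=0 -> substrate=8 bound=3 product=3
t=8: arr=1 -> substrate=6 bound=3 product=6
t=9: arr=3 -> substrate=9 bound=3 product=6
t=10: arr=2 -> substrate=11 bound=3 product=6
t=11: arr=3 -> substrate=14 bound=3 product=6
t=12: arr=2 -> substrate=13 bound=3 product=9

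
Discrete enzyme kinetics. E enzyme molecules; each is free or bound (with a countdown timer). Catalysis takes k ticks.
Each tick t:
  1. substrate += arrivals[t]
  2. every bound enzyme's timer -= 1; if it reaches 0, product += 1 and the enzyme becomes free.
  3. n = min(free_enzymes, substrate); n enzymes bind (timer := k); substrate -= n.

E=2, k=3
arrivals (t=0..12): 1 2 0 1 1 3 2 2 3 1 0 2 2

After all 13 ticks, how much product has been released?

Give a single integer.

Answer: 7

Derivation:
t=0: arr=1 -> substrate=0 bound=1 product=0
t=1: arr=2 -> substrate=1 bound=2 product=0
t=2: arr=0 -> substrate=1 bound=2 product=0
t=3: arr=1 -> substrate=1 bound=2 product=1
t=4: arr=1 -> substrate=1 bound=2 product=2
t=5: arr=3 -> substrate=4 bound=2 product=2
t=6: arr=2 -> substrate=5 bound=2 product=3
t=7: arr=2 -> substrate=6 bound=2 product=4
t=8: arr=3 -> substrate=9 bound=2 product=4
t=9: arr=1 -> substrate=9 bound=2 product=5
t=10: arr=0 -> substrate=8 bound=2 product=6
t=11: arr=2 -> substrate=10 bound=2 product=6
t=12: arr=2 -> substrate=11 bound=2 product=7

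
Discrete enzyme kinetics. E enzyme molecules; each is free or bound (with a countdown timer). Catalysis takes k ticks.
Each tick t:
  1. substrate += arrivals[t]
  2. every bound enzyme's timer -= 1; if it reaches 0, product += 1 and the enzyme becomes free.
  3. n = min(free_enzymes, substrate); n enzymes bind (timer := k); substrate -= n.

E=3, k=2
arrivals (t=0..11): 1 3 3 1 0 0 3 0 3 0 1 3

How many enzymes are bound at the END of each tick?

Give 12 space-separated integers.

Answer: 1 3 3 3 3 2 3 3 3 3 2 3

Derivation:
t=0: arr=1 -> substrate=0 bound=1 product=0
t=1: arr=3 -> substrate=1 bound=3 product=0
t=2: arr=3 -> substrate=3 bound=3 product=1
t=3: arr=1 -> substrate=2 bound=3 product=3
t=4: arr=0 -> substrate=1 bound=3 product=4
t=5: arr=0 -> substrate=0 bound=2 product=6
t=6: arr=3 -> substrate=1 bound=3 product=7
t=7: arr=0 -> substrate=0 bound=3 product=8
t=8: arr=3 -> substrate=1 bound=3 product=10
t=9: arr=0 -> substrate=0 bound=3 product=11
t=10: arr=1 -> substrate=0 bound=2 product=13
t=11: arr=3 -> substrate=1 bound=3 product=14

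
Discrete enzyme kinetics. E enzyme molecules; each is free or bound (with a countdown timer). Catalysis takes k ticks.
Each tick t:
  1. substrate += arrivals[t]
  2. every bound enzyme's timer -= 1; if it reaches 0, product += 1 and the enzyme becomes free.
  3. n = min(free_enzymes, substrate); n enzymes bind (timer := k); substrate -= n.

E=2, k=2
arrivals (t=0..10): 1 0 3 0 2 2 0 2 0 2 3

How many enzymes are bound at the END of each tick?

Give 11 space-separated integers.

Answer: 1 1 2 2 2 2 2 2 2 2 2

Derivation:
t=0: arr=1 -> substrate=0 bound=1 product=0
t=1: arr=0 -> substrate=0 bound=1 product=0
t=2: arr=3 -> substrate=1 bound=2 product=1
t=3: arr=0 -> substrate=1 bound=2 product=1
t=4: arr=2 -> substrate=1 bound=2 product=3
t=5: arr=2 -> substrate=3 bound=2 product=3
t=6: arr=0 -> substrate=1 bound=2 product=5
t=7: arr=2 -> substrate=3 bound=2 product=5
t=8: arr=0 -> substrate=1 bound=2 product=7
t=9: arr=2 -> substrate=3 bound=2 product=7
t=10: arr=3 -> substrate=4 bound=2 product=9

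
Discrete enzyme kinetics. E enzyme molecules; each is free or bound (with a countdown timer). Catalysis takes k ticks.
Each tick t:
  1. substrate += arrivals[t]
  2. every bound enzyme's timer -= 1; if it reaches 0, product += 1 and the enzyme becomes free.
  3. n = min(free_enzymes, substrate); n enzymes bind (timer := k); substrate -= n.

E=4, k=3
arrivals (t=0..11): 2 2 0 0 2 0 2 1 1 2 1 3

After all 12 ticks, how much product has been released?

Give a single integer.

t=0: arr=2 -> substrate=0 bound=2 product=0
t=1: arr=2 -> substrate=0 bound=4 product=0
t=2: arr=0 -> substrate=0 bound=4 product=0
t=3: arr=0 -> substrate=0 bound=2 product=2
t=4: arr=2 -> substrate=0 bound=2 product=4
t=5: arr=0 -> substrate=0 bound=2 product=4
t=6: arr=2 -> substrate=0 bound=4 product=4
t=7: arr=1 -> substrate=0 bound=3 product=6
t=8: arr=1 -> substrate=0 bound=4 product=6
t=9: arr=2 -> substrate=0 bound=4 product=8
t=10: arr=1 -> substrate=0 bound=4 product=9
t=11: arr=3 -> substrate=2 bound=4 product=10

Answer: 10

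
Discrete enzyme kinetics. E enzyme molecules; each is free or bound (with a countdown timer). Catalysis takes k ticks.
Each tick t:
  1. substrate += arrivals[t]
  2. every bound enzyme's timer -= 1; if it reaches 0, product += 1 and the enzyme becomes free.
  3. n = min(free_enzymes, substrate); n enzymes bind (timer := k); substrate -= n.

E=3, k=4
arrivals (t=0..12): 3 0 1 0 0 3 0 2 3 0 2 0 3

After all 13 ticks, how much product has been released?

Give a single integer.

Answer: 7

Derivation:
t=0: arr=3 -> substrate=0 bound=3 product=0
t=1: arr=0 -> substrate=0 bound=3 product=0
t=2: arr=1 -> substrate=1 bound=3 product=0
t=3: arr=0 -> substrate=1 bound=3 product=0
t=4: arr=0 -> substrate=0 bound=1 product=3
t=5: arr=3 -> substrate=1 bound=3 product=3
t=6: arr=0 -> substrate=1 bound=3 product=3
t=7: arr=2 -> substrate=3 bound=3 product=3
t=8: arr=3 -> substrate=5 bound=3 product=4
t=9: arr=0 -> substrate=3 bound=3 product=6
t=10: arr=2 -> substrate=5 bound=3 product=6
t=11: arr=0 -> substrate=5 bound=3 product=6
t=12: arr=3 -> substrate=7 bound=3 product=7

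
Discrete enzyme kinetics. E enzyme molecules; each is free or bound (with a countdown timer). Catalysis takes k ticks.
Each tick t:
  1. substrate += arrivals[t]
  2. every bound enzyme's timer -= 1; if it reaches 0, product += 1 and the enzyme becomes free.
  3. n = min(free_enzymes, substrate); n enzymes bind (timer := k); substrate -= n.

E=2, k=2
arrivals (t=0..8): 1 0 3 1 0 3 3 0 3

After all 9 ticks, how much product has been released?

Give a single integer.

t=0: arr=1 -> substrate=0 bound=1 product=0
t=1: arr=0 -> substrate=0 bound=1 product=0
t=2: arr=3 -> substrate=1 bound=2 product=1
t=3: arr=1 -> substrate=2 bound=2 product=1
t=4: arr=0 -> substrate=0 bound=2 product=3
t=5: arr=3 -> substrate=3 bound=2 product=3
t=6: arr=3 -> substrate=4 bound=2 product=5
t=7: arr=0 -> substrate=4 bound=2 product=5
t=8: arr=3 -> substrate=5 bound=2 product=7

Answer: 7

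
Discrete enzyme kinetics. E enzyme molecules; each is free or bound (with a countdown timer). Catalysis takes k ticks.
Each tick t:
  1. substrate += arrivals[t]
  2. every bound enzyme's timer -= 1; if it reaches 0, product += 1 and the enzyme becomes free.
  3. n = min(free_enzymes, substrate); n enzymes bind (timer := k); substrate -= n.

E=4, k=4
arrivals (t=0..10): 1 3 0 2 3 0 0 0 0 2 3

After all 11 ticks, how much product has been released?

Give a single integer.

t=0: arr=1 -> substrate=0 bound=1 product=0
t=1: arr=3 -> substrate=0 bound=4 product=0
t=2: arr=0 -> substrate=0 bound=4 product=0
t=3: arr=2 -> substrate=2 bound=4 product=0
t=4: arr=3 -> substrate=4 bound=4 product=1
t=5: arr=0 -> substrate=1 bound=4 product=4
t=6: arr=0 -> substrate=1 bound=4 product=4
t=7: arr=0 -> substrate=1 bound=4 product=4
t=8: arr=0 -> substrate=0 bound=4 product=5
t=9: arr=2 -> substrate=0 bound=3 product=8
t=10: arr=3 -> substrate=2 bound=4 product=8

Answer: 8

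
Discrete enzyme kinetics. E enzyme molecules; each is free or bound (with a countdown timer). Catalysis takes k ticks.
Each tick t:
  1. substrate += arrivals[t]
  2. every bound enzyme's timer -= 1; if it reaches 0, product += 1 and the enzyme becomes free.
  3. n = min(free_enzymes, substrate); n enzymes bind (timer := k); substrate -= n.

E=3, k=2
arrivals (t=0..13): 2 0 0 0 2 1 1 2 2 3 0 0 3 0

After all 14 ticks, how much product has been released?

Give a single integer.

Answer: 13

Derivation:
t=0: arr=2 -> substrate=0 bound=2 product=0
t=1: arr=0 -> substrate=0 bound=2 product=0
t=2: arr=0 -> substrate=0 bound=0 product=2
t=3: arr=0 -> substrate=0 bound=0 product=2
t=4: arr=2 -> substrate=0 bound=2 product=2
t=5: arr=1 -> substrate=0 bound=3 product=2
t=6: arr=1 -> substrate=0 bound=2 product=4
t=7: arr=2 -> substrate=0 bound=3 product=5
t=8: arr=2 -> substrate=1 bound=3 product=6
t=9: arr=3 -> substrate=2 bound=3 product=8
t=10: arr=0 -> substrate=1 bound=3 product=9
t=11: arr=0 -> substrate=0 bound=2 product=11
t=12: arr=3 -> substrate=1 bound=3 product=12
t=13: arr=0 -> substrate=0 bound=3 product=13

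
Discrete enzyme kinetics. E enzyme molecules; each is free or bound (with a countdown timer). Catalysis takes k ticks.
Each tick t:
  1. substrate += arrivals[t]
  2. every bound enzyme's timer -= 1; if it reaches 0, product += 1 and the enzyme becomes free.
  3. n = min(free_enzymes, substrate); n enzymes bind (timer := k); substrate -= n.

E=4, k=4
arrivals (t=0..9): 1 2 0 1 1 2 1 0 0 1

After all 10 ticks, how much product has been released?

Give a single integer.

Answer: 7

Derivation:
t=0: arr=1 -> substrate=0 bound=1 product=0
t=1: arr=2 -> substrate=0 bound=3 product=0
t=2: arr=0 -> substrate=0 bound=3 product=0
t=3: arr=1 -> substrate=0 bound=4 product=0
t=4: arr=1 -> substrate=0 bound=4 product=1
t=5: arr=2 -> substrate=0 bound=4 product=3
t=6: arr=1 -> substrate=1 bound=4 product=3
t=7: arr=0 -> substrate=0 bound=4 product=4
t=8: arr=0 -> substrate=0 bound=3 product=5
t=9: arr=1 -> substrate=0 bound=2 product=7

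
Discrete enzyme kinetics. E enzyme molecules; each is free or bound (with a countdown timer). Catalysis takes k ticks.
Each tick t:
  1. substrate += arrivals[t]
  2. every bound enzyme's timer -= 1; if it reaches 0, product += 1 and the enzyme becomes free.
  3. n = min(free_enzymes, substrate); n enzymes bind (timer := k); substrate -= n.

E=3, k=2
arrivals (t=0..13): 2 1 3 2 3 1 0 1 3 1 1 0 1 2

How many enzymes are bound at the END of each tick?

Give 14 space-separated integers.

t=0: arr=2 -> substrate=0 bound=2 product=0
t=1: arr=1 -> substrate=0 bound=3 product=0
t=2: arr=3 -> substrate=1 bound=3 product=2
t=3: arr=2 -> substrate=2 bound=3 product=3
t=4: arr=3 -> substrate=3 bound=3 product=5
t=5: arr=1 -> substrate=3 bound=3 product=6
t=6: arr=0 -> substrate=1 bound=3 product=8
t=7: arr=1 -> substrate=1 bound=3 product=9
t=8: arr=3 -> substrate=2 bound=3 product=11
t=9: arr=1 -> substrate=2 bound=3 product=12
t=10: arr=1 -> substrate=1 bound=3 product=14
t=11: arr=0 -> substrate=0 bound=3 product=15
t=12: arr=1 -> substrate=0 bound=2 product=17
t=13: arr=2 -> substrate=0 bound=3 product=18

Answer: 2 3 3 3 3 3 3 3 3 3 3 3 2 3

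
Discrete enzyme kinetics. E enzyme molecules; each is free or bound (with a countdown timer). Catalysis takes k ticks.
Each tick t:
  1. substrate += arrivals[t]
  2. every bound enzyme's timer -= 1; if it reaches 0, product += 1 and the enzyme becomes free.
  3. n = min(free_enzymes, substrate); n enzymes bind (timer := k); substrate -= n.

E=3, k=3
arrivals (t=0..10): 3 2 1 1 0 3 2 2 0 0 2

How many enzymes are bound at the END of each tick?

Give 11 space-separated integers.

Answer: 3 3 3 3 3 3 3 3 3 3 3

Derivation:
t=0: arr=3 -> substrate=0 bound=3 product=0
t=1: arr=2 -> substrate=2 bound=3 product=0
t=2: arr=1 -> substrate=3 bound=3 product=0
t=3: arr=1 -> substrate=1 bound=3 product=3
t=4: arr=0 -> substrate=1 bound=3 product=3
t=5: arr=3 -> substrate=4 bound=3 product=3
t=6: arr=2 -> substrate=3 bound=3 product=6
t=7: arr=2 -> substrate=5 bound=3 product=6
t=8: arr=0 -> substrate=5 bound=3 product=6
t=9: arr=0 -> substrate=2 bound=3 product=9
t=10: arr=2 -> substrate=4 bound=3 product=9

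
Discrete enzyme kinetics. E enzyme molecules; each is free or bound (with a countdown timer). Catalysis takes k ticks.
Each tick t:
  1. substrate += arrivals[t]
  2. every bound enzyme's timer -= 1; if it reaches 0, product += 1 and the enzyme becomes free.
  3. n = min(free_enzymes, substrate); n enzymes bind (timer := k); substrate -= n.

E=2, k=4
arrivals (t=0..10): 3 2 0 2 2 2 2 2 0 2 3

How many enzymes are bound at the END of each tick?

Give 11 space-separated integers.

t=0: arr=3 -> substrate=1 bound=2 product=0
t=1: arr=2 -> substrate=3 bound=2 product=0
t=2: arr=0 -> substrate=3 bound=2 product=0
t=3: arr=2 -> substrate=5 bound=2 product=0
t=4: arr=2 -> substrate=5 bound=2 product=2
t=5: arr=2 -> substrate=7 bound=2 product=2
t=6: arr=2 -> substrate=9 bound=2 product=2
t=7: arr=2 -> substrate=11 bound=2 product=2
t=8: arr=0 -> substrate=9 bound=2 product=4
t=9: arr=2 -> substrate=11 bound=2 product=4
t=10: arr=3 -> substrate=14 bound=2 product=4

Answer: 2 2 2 2 2 2 2 2 2 2 2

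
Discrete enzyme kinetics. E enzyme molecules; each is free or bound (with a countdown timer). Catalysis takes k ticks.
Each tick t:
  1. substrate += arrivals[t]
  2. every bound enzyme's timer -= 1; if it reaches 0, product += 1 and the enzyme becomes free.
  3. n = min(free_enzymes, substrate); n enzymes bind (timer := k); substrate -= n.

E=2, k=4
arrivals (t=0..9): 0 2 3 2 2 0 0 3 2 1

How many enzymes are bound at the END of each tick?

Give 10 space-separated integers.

Answer: 0 2 2 2 2 2 2 2 2 2

Derivation:
t=0: arr=0 -> substrate=0 bound=0 product=0
t=1: arr=2 -> substrate=0 bound=2 product=0
t=2: arr=3 -> substrate=3 bound=2 product=0
t=3: arr=2 -> substrate=5 bound=2 product=0
t=4: arr=2 -> substrate=7 bound=2 product=0
t=5: arr=0 -> substrate=5 bound=2 product=2
t=6: arr=0 -> substrate=5 bound=2 product=2
t=7: arr=3 -> substrate=8 bound=2 product=2
t=8: arr=2 -> substrate=10 bound=2 product=2
t=9: arr=1 -> substrate=9 bound=2 product=4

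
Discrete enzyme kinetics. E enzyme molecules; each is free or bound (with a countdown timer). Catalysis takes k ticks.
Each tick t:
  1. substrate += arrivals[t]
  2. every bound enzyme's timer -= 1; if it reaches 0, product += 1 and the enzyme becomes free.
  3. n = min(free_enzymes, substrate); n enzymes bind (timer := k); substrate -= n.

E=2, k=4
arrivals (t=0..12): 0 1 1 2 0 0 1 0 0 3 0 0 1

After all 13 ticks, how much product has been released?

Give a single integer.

t=0: arr=0 -> substrate=0 bound=0 product=0
t=1: arr=1 -> substrate=0 bound=1 product=0
t=2: arr=1 -> substrate=0 bound=2 product=0
t=3: arr=2 -> substrate=2 bound=2 product=0
t=4: arr=0 -> substrate=2 bound=2 product=0
t=5: arr=0 -> substrate=1 bound=2 product=1
t=6: arr=1 -> substrate=1 bound=2 product=2
t=7: arr=0 -> substrate=1 bound=2 product=2
t=8: arr=0 -> substrate=1 bound=2 product=2
t=9: arr=3 -> substrate=3 bound=2 product=3
t=10: arr=0 -> substrate=2 bound=2 product=4
t=11: arr=0 -> substrate=2 bound=2 product=4
t=12: arr=1 -> substrate=3 bound=2 product=4

Answer: 4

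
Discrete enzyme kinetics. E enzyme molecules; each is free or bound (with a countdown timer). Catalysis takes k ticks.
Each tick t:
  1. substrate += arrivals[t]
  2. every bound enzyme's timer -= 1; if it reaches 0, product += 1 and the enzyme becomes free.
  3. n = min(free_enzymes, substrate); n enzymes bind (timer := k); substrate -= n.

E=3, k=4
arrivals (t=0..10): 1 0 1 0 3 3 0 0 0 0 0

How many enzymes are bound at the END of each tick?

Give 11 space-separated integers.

Answer: 1 1 2 2 3 3 3 3 3 3 3

Derivation:
t=0: arr=1 -> substrate=0 bound=1 product=0
t=1: arr=0 -> substrate=0 bound=1 product=0
t=2: arr=1 -> substrate=0 bound=2 product=0
t=3: arr=0 -> substrate=0 bound=2 product=0
t=4: arr=3 -> substrate=1 bound=3 product=1
t=5: arr=3 -> substrate=4 bound=3 product=1
t=6: arr=0 -> substrate=3 bound=3 product=2
t=7: arr=0 -> substrate=3 bound=3 product=2
t=8: arr=0 -> substrate=1 bound=3 product=4
t=9: arr=0 -> substrate=1 bound=3 product=4
t=10: arr=0 -> substrate=0 bound=3 product=5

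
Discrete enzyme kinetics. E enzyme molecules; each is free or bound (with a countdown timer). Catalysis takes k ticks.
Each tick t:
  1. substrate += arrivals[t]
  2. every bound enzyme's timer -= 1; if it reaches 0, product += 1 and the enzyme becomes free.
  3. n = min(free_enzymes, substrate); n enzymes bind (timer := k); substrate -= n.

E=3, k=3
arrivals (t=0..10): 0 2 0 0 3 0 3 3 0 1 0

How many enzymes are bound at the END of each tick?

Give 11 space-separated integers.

Answer: 0 2 2 2 3 3 3 3 3 3 3

Derivation:
t=0: arr=0 -> substrate=0 bound=0 product=0
t=1: arr=2 -> substrate=0 bound=2 product=0
t=2: arr=0 -> substrate=0 bound=2 product=0
t=3: arr=0 -> substrate=0 bound=2 product=0
t=4: arr=3 -> substrate=0 bound=3 product=2
t=5: arr=0 -> substrate=0 bound=3 product=2
t=6: arr=3 -> substrate=3 bound=3 product=2
t=7: arr=3 -> substrate=3 bound=3 product=5
t=8: arr=0 -> substrate=3 bound=3 product=5
t=9: arr=1 -> substrate=4 bound=3 product=5
t=10: arr=0 -> substrate=1 bound=3 product=8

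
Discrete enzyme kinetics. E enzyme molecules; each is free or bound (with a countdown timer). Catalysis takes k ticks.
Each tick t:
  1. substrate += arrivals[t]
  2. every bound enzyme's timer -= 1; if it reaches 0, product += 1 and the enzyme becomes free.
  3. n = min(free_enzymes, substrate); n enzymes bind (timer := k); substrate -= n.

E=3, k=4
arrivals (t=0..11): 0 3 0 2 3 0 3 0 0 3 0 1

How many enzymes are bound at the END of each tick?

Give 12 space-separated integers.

Answer: 0 3 3 3 3 3 3 3 3 3 3 3

Derivation:
t=0: arr=0 -> substrate=0 bound=0 product=0
t=1: arr=3 -> substrate=0 bound=3 product=0
t=2: arr=0 -> substrate=0 bound=3 product=0
t=3: arr=2 -> substrate=2 bound=3 product=0
t=4: arr=3 -> substrate=5 bound=3 product=0
t=5: arr=0 -> substrate=2 bound=3 product=3
t=6: arr=3 -> substrate=5 bound=3 product=3
t=7: arr=0 -> substrate=5 bound=3 product=3
t=8: arr=0 -> substrate=5 bound=3 product=3
t=9: arr=3 -> substrate=5 bound=3 product=6
t=10: arr=0 -> substrate=5 bound=3 product=6
t=11: arr=1 -> substrate=6 bound=3 product=6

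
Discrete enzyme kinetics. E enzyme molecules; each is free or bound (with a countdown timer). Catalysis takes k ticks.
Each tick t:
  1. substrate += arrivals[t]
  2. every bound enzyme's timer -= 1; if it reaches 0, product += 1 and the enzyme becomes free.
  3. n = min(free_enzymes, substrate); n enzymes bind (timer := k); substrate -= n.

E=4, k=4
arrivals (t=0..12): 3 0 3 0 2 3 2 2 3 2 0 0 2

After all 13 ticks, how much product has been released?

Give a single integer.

t=0: arr=3 -> substrate=0 bound=3 product=0
t=1: arr=0 -> substrate=0 bound=3 product=0
t=2: arr=3 -> substrate=2 bound=4 product=0
t=3: arr=0 -> substrate=2 bound=4 product=0
t=4: arr=2 -> substrate=1 bound=4 product=3
t=5: arr=3 -> substrate=4 bound=4 product=3
t=6: arr=2 -> substrate=5 bound=4 product=4
t=7: arr=2 -> substrate=7 bound=4 product=4
t=8: arr=3 -> substrate=7 bound=4 product=7
t=9: arr=2 -> substrate=9 bound=4 product=7
t=10: arr=0 -> substrate=8 bound=4 product=8
t=11: arr=0 -> substrate=8 bound=4 product=8
t=12: arr=2 -> substrate=7 bound=4 product=11

Answer: 11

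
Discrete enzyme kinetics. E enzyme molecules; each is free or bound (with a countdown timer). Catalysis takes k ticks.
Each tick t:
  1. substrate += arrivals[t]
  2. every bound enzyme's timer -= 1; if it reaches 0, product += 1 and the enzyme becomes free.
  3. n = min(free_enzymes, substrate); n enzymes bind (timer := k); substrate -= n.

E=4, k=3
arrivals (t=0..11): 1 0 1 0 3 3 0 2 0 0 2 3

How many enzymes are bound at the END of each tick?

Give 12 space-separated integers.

t=0: arr=1 -> substrate=0 bound=1 product=0
t=1: arr=0 -> substrate=0 bound=1 product=0
t=2: arr=1 -> substrate=0 bound=2 product=0
t=3: arr=0 -> substrate=0 bound=1 product=1
t=4: arr=3 -> substrate=0 bound=4 product=1
t=5: arr=3 -> substrate=2 bound=4 product=2
t=6: arr=0 -> substrate=2 bound=4 product=2
t=7: arr=2 -> substrate=1 bound=4 product=5
t=8: arr=0 -> substrate=0 bound=4 product=6
t=9: arr=0 -> substrate=0 bound=4 product=6
t=10: arr=2 -> substrate=0 bound=3 product=9
t=11: arr=3 -> substrate=1 bound=4 product=10

Answer: 1 1 2 1 4 4 4 4 4 4 3 4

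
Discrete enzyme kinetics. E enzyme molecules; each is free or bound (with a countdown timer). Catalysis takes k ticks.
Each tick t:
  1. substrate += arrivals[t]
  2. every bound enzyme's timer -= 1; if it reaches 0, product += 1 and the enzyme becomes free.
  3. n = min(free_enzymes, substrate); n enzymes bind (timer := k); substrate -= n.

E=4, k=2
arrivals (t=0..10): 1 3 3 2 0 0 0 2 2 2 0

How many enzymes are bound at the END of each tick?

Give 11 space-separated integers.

t=0: arr=1 -> substrate=0 bound=1 product=0
t=1: arr=3 -> substrate=0 bound=4 product=0
t=2: arr=3 -> substrate=2 bound=4 product=1
t=3: arr=2 -> substrate=1 bound=4 product=4
t=4: arr=0 -> substrate=0 bound=4 product=5
t=5: arr=0 -> substrate=0 bound=1 product=8
t=6: arr=0 -> substrate=0 bound=0 product=9
t=7: arr=2 -> substrate=0 bound=2 product=9
t=8: arr=2 -> substrate=0 bound=4 product=9
t=9: arr=2 -> substrate=0 bound=4 product=11
t=10: arr=0 -> substrate=0 bound=2 product=13

Answer: 1 4 4 4 4 1 0 2 4 4 2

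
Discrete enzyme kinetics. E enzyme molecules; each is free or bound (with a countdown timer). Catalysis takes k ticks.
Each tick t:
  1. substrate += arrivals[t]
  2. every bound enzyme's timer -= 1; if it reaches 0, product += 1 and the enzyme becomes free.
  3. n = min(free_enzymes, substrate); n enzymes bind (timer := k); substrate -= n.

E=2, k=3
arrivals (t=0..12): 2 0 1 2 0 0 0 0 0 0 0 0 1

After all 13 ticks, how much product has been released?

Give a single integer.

Answer: 5

Derivation:
t=0: arr=2 -> substrate=0 bound=2 product=0
t=1: arr=0 -> substrate=0 bound=2 product=0
t=2: arr=1 -> substrate=1 bound=2 product=0
t=3: arr=2 -> substrate=1 bound=2 product=2
t=4: arr=0 -> substrate=1 bound=2 product=2
t=5: arr=0 -> substrate=1 bound=2 product=2
t=6: arr=0 -> substrate=0 bound=1 product=4
t=7: arr=0 -> substrate=0 bound=1 product=4
t=8: arr=0 -> substrate=0 bound=1 product=4
t=9: arr=0 -> substrate=0 bound=0 product=5
t=10: arr=0 -> substrate=0 bound=0 product=5
t=11: arr=0 -> substrate=0 bound=0 product=5
t=12: arr=1 -> substrate=0 bound=1 product=5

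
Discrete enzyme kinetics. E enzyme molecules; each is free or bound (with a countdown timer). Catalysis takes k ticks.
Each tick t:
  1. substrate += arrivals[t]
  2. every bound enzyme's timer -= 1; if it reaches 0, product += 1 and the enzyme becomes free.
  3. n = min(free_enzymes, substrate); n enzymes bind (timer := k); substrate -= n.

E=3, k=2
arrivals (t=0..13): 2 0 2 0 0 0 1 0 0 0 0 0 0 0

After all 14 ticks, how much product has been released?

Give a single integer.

Answer: 5

Derivation:
t=0: arr=2 -> substrate=0 bound=2 product=0
t=1: arr=0 -> substrate=0 bound=2 product=0
t=2: arr=2 -> substrate=0 bound=2 product=2
t=3: arr=0 -> substrate=0 bound=2 product=2
t=4: arr=0 -> substrate=0 bound=0 product=4
t=5: arr=0 -> substrate=0 bound=0 product=4
t=6: arr=1 -> substrate=0 bound=1 product=4
t=7: arr=0 -> substrate=0 bound=1 product=4
t=8: arr=0 -> substrate=0 bound=0 product=5
t=9: arr=0 -> substrate=0 bound=0 product=5
t=10: arr=0 -> substrate=0 bound=0 product=5
t=11: arr=0 -> substrate=0 bound=0 product=5
t=12: arr=0 -> substrate=0 bound=0 product=5
t=13: arr=0 -> substrate=0 bound=0 product=5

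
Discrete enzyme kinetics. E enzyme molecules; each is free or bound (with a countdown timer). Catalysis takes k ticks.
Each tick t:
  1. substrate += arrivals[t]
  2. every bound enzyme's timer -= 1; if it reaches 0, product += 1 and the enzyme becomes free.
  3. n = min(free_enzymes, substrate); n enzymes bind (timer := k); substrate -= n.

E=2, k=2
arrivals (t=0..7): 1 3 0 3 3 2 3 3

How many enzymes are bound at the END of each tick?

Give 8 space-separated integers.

Answer: 1 2 2 2 2 2 2 2

Derivation:
t=0: arr=1 -> substrate=0 bound=1 product=0
t=1: arr=3 -> substrate=2 bound=2 product=0
t=2: arr=0 -> substrate=1 bound=2 product=1
t=3: arr=3 -> substrate=3 bound=2 product=2
t=4: arr=3 -> substrate=5 bound=2 product=3
t=5: arr=2 -> substrate=6 bound=2 product=4
t=6: arr=3 -> substrate=8 bound=2 product=5
t=7: arr=3 -> substrate=10 bound=2 product=6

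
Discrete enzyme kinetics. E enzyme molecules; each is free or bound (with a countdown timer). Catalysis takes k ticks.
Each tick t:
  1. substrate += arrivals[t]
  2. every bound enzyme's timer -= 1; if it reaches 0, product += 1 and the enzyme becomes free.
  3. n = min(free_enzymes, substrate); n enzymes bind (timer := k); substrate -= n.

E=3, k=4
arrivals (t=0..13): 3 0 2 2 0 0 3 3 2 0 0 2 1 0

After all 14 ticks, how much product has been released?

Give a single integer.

t=0: arr=3 -> substrate=0 bound=3 product=0
t=1: arr=0 -> substrate=0 bound=3 product=0
t=2: arr=2 -> substrate=2 bound=3 product=0
t=3: arr=2 -> substrate=4 bound=3 product=0
t=4: arr=0 -> substrate=1 bound=3 product=3
t=5: arr=0 -> substrate=1 bound=3 product=3
t=6: arr=3 -> substrate=4 bound=3 product=3
t=7: arr=3 -> substrate=7 bound=3 product=3
t=8: arr=2 -> substrate=6 bound=3 product=6
t=9: arr=0 -> substrate=6 bound=3 product=6
t=10: arr=0 -> substrate=6 bound=3 product=6
t=11: arr=2 -> substrate=8 bound=3 product=6
t=12: arr=1 -> substrate=6 bound=3 product=9
t=13: arr=0 -> substrate=6 bound=3 product=9

Answer: 9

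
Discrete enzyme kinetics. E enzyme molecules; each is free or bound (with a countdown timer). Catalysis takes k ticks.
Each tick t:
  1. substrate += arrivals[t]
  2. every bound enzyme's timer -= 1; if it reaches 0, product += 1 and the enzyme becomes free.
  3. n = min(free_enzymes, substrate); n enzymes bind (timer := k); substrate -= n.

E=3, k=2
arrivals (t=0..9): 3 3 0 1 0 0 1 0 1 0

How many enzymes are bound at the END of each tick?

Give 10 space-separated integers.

Answer: 3 3 3 3 1 1 1 1 1 1

Derivation:
t=0: arr=3 -> substrate=0 bound=3 product=0
t=1: arr=3 -> substrate=3 bound=3 product=0
t=2: arr=0 -> substrate=0 bound=3 product=3
t=3: arr=1 -> substrate=1 bound=3 product=3
t=4: arr=0 -> substrate=0 bound=1 product=6
t=5: arr=0 -> substrate=0 bound=1 product=6
t=6: arr=1 -> substrate=0 bound=1 product=7
t=7: arr=0 -> substrate=0 bound=1 product=7
t=8: arr=1 -> substrate=0 bound=1 product=8
t=9: arr=0 -> substrate=0 bound=1 product=8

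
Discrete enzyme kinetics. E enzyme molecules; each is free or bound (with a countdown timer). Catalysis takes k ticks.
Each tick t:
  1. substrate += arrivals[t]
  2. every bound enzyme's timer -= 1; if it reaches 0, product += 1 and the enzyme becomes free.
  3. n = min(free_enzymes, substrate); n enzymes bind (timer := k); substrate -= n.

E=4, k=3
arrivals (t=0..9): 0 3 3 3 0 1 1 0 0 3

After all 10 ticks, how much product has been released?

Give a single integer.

t=0: arr=0 -> substrate=0 bound=0 product=0
t=1: arr=3 -> substrate=0 bound=3 product=0
t=2: arr=3 -> substrate=2 bound=4 product=0
t=3: arr=3 -> substrate=5 bound=4 product=0
t=4: arr=0 -> substrate=2 bound=4 product=3
t=5: arr=1 -> substrate=2 bound=4 product=4
t=6: arr=1 -> substrate=3 bound=4 product=4
t=7: arr=0 -> substrate=0 bound=4 product=7
t=8: arr=0 -> substrate=0 bound=3 product=8
t=9: arr=3 -> substrate=2 bound=4 product=8

Answer: 8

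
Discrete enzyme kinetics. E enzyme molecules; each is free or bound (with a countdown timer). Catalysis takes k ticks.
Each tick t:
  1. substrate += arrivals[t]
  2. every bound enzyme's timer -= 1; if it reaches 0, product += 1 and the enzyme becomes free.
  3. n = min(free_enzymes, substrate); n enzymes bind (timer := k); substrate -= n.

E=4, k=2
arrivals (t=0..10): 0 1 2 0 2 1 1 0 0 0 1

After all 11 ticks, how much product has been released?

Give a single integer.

t=0: arr=0 -> substrate=0 bound=0 product=0
t=1: arr=1 -> substrate=0 bound=1 product=0
t=2: arr=2 -> substrate=0 bound=3 product=0
t=3: arr=0 -> substrate=0 bound=2 product=1
t=4: arr=2 -> substrate=0 bound=2 product=3
t=5: arr=1 -> substrate=0 bound=3 product=3
t=6: arr=1 -> substrate=0 bound=2 product=5
t=7: arr=0 -> substrate=0 bound=1 product=6
t=8: arr=0 -> substrate=0 bound=0 product=7
t=9: arr=0 -> substrate=0 bound=0 product=7
t=10: arr=1 -> substrate=0 bound=1 product=7

Answer: 7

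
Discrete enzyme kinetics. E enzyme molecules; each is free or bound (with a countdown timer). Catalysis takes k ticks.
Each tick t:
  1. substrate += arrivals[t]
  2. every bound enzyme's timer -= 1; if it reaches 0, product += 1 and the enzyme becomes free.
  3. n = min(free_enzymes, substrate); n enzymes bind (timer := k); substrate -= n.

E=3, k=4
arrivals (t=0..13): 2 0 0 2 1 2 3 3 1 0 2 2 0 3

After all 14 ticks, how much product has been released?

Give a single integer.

Answer: 8

Derivation:
t=0: arr=2 -> substrate=0 bound=2 product=0
t=1: arr=0 -> substrate=0 bound=2 product=0
t=2: arr=0 -> substrate=0 bound=2 product=0
t=3: arr=2 -> substrate=1 bound=3 product=0
t=4: arr=1 -> substrate=0 bound=3 product=2
t=5: arr=2 -> substrate=2 bound=3 product=2
t=6: arr=3 -> substrate=5 bound=3 product=2
t=7: arr=3 -> substrate=7 bound=3 product=3
t=8: arr=1 -> substrate=6 bound=3 product=5
t=9: arr=0 -> substrate=6 bound=3 product=5
t=10: arr=2 -> substrate=8 bound=3 product=5
t=11: arr=2 -> substrate=9 bound=3 product=6
t=12: arr=0 -> substrate=7 bound=3 product=8
t=13: arr=3 -> substrate=10 bound=3 product=8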